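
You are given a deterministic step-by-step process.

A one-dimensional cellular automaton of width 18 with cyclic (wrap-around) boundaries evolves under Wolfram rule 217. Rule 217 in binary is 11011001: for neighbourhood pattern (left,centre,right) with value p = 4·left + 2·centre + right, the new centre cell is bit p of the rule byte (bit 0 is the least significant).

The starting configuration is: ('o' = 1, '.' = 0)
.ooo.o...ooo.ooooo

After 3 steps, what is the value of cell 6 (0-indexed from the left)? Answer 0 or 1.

1

gen 0: .ooo.o...ooo.ooooo
gen 1: .ooo..oo.ooo.ooooo
gen 2: .oooo.oo.ooo.ooooo
gen 3: .oooo.oo.ooo.ooooo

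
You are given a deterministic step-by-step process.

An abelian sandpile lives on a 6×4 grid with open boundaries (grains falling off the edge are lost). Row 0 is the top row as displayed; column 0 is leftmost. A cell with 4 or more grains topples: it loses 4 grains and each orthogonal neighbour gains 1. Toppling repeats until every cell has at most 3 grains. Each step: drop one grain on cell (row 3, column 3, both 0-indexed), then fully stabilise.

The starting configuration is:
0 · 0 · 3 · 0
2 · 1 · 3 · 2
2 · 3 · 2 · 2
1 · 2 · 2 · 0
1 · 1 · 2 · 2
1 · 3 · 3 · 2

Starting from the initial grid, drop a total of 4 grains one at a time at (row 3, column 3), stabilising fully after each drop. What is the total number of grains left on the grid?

gen 0: 0 · 0 · 3 · 0
2 · 1 · 3 · 2
2 · 3 · 2 · 2
1 · 2 · 2 · 0
1 · 1 · 2 · 2
1 · 3 · 3 · 2
gen 1: 0 · 0 · 3 · 0
2 · 1 · 3 · 2
2 · 3 · 2 · 2
1 · 2 · 2 · 1
1 · 1 · 2 · 2
1 · 3 · 3 · 2
gen 2: 0 · 0 · 3 · 0
2 · 1 · 3 · 2
2 · 3 · 2 · 2
1 · 2 · 2 · 2
1 · 1 · 2 · 2
1 · 3 · 3 · 2
gen 3: 0 · 0 · 3 · 0
2 · 1 · 3 · 2
2 · 3 · 2 · 2
1 · 2 · 2 · 3
1 · 1 · 2 · 2
1 · 3 · 3 · 2
gen 4: 0 · 0 · 3 · 0
2 · 1 · 3 · 2
2 · 3 · 2 · 3
1 · 2 · 3 · 0
1 · 1 · 2 · 3
1 · 3 · 3 · 2

43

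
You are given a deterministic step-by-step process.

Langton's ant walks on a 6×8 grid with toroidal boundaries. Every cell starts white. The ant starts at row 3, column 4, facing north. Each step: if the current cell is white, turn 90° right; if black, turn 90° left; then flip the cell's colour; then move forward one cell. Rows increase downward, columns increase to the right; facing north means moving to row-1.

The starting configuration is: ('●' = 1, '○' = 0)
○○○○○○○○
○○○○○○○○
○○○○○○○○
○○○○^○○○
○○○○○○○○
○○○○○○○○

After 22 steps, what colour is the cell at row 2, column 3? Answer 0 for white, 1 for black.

gen 0: ○○○○○○○○
○○○○○○○○
○○○○○○○○
○○○○^○○○
○○○○○○○○
○○○○○○○○
gen 1: ○○○○○○○○
○○○○○○○○
○○○○○○○○
○○○○●>○○
○○○○○○○○
○○○○○○○○
gen 2: ○○○○○○○○
○○○○○○○○
○○○○○○○○
○○○○●●○○
○○○○○v○○
○○○○○○○○
gen 3: ○○○○○○○○
○○○○○○○○
○○○○○○○○
○○○○●●○○
○○○○<●○○
○○○○○○○○
gen 4: ○○○○○○○○
○○○○○○○○
○○○○○○○○
○○○○^●○○
○○○○●●○○
○○○○○○○○
gen 5: ○○○○○○○○
○○○○○○○○
○○○○○○○○
○○○<○●○○
○○○○●●○○
○○○○○○○○
gen 6: ○○○○○○○○
○○○○○○○○
○○○^○○○○
○○○●○●○○
○○○○●●○○
○○○○○○○○
gen 7: ○○○○○○○○
○○○○○○○○
○○○●>○○○
○○○●○●○○
○○○○●●○○
○○○○○○○○
gen 8: ○○○○○○○○
○○○○○○○○
○○○●●○○○
○○○●v●○○
○○○○●●○○
○○○○○○○○
gen 9: ○○○○○○○○
○○○○○○○○
○○○●●○○○
○○○<●●○○
○○○○●●○○
○○○○○○○○
gen 10: ○○○○○○○○
○○○○○○○○
○○○●●○○○
○○○○●●○○
○○○v●●○○
○○○○○○○○
gen 11: ○○○○○○○○
○○○○○○○○
○○○●●○○○
○○○○●●○○
○○<●●●○○
○○○○○○○○
gen 12: ○○○○○○○○
○○○○○○○○
○○○●●○○○
○○^○●●○○
○○●●●●○○
○○○○○○○○
gen 13: ○○○○○○○○
○○○○○○○○
○○○●●○○○
○○●>●●○○
○○●●●●○○
○○○○○○○○
gen 14: ○○○○○○○○
○○○○○○○○
○○○●●○○○
○○●●●●○○
○○●v●●○○
○○○○○○○○
gen 15: ○○○○○○○○
○○○○○○○○
○○○●●○○○
○○●●●●○○
○○●○>●○○
○○○○○○○○
gen 16: ○○○○○○○○
○○○○○○○○
○○○●●○○○
○○●●^●○○
○○●○○●○○
○○○○○○○○
gen 17: ○○○○○○○○
○○○○○○○○
○○○●●○○○
○○●<○●○○
○○●○○●○○
○○○○○○○○
gen 18: ○○○○○○○○
○○○○○○○○
○○○●●○○○
○○●○○●○○
○○●v○●○○
○○○○○○○○
gen 19: ○○○○○○○○
○○○○○○○○
○○○●●○○○
○○●○○●○○
○○<●○●○○
○○○○○○○○
gen 20: ○○○○○○○○
○○○○○○○○
○○○●●○○○
○○●○○●○○
○○○●○●○○
○○v○○○○○
gen 21: ○○○○○○○○
○○○○○○○○
○○○●●○○○
○○●○○●○○
○○○●○●○○
○<●○○○○○
gen 22: ○○○○○○○○
○○○○○○○○
○○○●●○○○
○○●○○●○○
○^○●○●○○
○●●○○○○○

1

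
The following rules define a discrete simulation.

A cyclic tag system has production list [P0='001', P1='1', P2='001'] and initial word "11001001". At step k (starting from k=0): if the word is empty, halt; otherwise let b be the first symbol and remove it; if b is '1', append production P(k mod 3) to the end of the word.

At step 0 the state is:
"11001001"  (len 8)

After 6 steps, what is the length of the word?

[0] "11001001"  (len 8)
[1] "1001001001"  (len 10)
[2] "0010010011"  (len 10)
[3] "010010011"  (len 9)
[4] "10010011"  (len 8)
[5] "00100111"  (len 8)
[6] "0100111"  (len 7)

7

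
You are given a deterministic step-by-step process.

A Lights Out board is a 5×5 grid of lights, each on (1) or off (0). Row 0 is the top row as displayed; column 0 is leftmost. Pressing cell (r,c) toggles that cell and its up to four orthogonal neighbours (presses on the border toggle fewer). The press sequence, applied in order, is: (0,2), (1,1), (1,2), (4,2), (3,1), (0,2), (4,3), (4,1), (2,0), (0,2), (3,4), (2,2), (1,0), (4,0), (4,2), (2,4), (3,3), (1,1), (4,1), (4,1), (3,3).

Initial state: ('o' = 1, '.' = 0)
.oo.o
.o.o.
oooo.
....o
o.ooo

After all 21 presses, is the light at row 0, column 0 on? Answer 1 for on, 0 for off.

1

t=0: .oo.o
.o.o.
oooo.
....o
o.ooo
t=1: ...oo
.ooo.
oooo.
....o
o.ooo
t=2: .o.oo
o..o.
o.oo.
....o
o.ooo
t=3: .oooo
ooo..
o..o.
....o
o.ooo
t=4: .oooo
ooo..
o..o.
..o.o
oo..o
t=5: .oooo
ooo..
oo.o.
oo..o
o...o
t=6: ....o
oo...
oo.o.
oo..o
o...o
t=7: ....o
oo...
oo.o.
oo.oo
o.oo.
t=8: ....o
oo...
oo.o.
o..oo
.o.o.
t=9: ....o
.o...
...o.
...oo
.o.o.
t=10: .oooo
.oo..
...o.
...oo
.o.o.
t=11: .oooo
.oo..
...oo
.....
.o.oo
t=12: .oooo
.o...
.oo.o
..o..
.o.oo
t=13: ooooo
o....
ooo.o
..o..
.o.oo
t=14: ooooo
o....
ooo.o
o.o..
o..oo
t=15: ooooo
o....
ooo.o
o....
ooo.o
t=16: ooooo
o...o
oooo.
o...o
ooo.o
t=17: ooooo
o...o
ooo..
o.oo.
ooooo
t=18: o.ooo
.oo.o
o.o..
o.oo.
ooooo
t=19: o.ooo
.oo.o
o.o..
oooo.
...oo
t=20: o.ooo
.oo.o
o.o..
o.oo.
ooooo
t=21: o.ooo
.oo.o
o.oo.
o...o
ooo.o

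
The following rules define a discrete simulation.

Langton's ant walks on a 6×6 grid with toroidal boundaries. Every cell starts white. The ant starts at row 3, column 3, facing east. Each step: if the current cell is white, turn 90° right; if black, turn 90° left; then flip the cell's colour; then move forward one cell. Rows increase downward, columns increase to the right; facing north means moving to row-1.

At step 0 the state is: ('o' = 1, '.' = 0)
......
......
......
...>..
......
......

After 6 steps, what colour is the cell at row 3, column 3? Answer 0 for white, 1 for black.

0

[0] ......
......
......
...>..
......
......
[1] ......
......
......
...o..
...v..
......
[2] ......
......
......
...o..
..<o..
......
[3] ......
......
......
..^o..
..oo..
......
[4] ......
......
......
..o>..
..oo..
......
[5] ......
......
...^..
..o...
..oo..
......
[6] ......
......
...o>.
..o...
..oo..
......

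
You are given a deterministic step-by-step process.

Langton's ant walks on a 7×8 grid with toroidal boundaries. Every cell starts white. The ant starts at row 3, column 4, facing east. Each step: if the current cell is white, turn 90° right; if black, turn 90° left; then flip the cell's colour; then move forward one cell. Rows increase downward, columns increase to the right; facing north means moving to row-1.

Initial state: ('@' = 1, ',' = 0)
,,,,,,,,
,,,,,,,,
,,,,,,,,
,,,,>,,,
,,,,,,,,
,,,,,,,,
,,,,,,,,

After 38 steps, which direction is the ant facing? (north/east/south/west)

east

t=0: ,,,,,,,,
,,,,,,,,
,,,,,,,,
,,,,>,,,
,,,,,,,,
,,,,,,,,
,,,,,,,,
t=1: ,,,,,,,,
,,,,,,,,
,,,,,,,,
,,,,@,,,
,,,,v,,,
,,,,,,,,
,,,,,,,,
t=2: ,,,,,,,,
,,,,,,,,
,,,,,,,,
,,,,@,,,
,,,<@,,,
,,,,,,,,
,,,,,,,,
t=3: ,,,,,,,,
,,,,,,,,
,,,,,,,,
,,,^@,,,
,,,@@,,,
,,,,,,,,
,,,,,,,,
t=4: ,,,,,,,,
,,,,,,,,
,,,,,,,,
,,,@>,,,
,,,@@,,,
,,,,,,,,
,,,,,,,,
t=5: ,,,,,,,,
,,,,,,,,
,,,,^,,,
,,,@,,,,
,,,@@,,,
,,,,,,,,
,,,,,,,,
t=6: ,,,,,,,,
,,,,,,,,
,,,,@>,,
,,,@,,,,
,,,@@,,,
,,,,,,,,
,,,,,,,,
t=7: ,,,,,,,,
,,,,,,,,
,,,,@@,,
,,,@,v,,
,,,@@,,,
,,,,,,,,
,,,,,,,,
t=8: ,,,,,,,,
,,,,,,,,
,,,,@@,,
,,,@<@,,
,,,@@,,,
,,,,,,,,
,,,,,,,,
t=9: ,,,,,,,,
,,,,,,,,
,,,,^@,,
,,,@@@,,
,,,@@,,,
,,,,,,,,
,,,,,,,,
t=10: ,,,,,,,,
,,,,,,,,
,,,<,@,,
,,,@@@,,
,,,@@,,,
,,,,,,,,
,,,,,,,,
t=11: ,,,,,,,,
,,,^,,,,
,,,@,@,,
,,,@@@,,
,,,@@,,,
,,,,,,,,
,,,,,,,,
t=12: ,,,,,,,,
,,,@>,,,
,,,@,@,,
,,,@@@,,
,,,@@,,,
,,,,,,,,
,,,,,,,,
t=13: ,,,,,,,,
,,,@@,,,
,,,@v@,,
,,,@@@,,
,,,@@,,,
,,,,,,,,
,,,,,,,,
t=14: ,,,,,,,,
,,,@@,,,
,,,<@@,,
,,,@@@,,
,,,@@,,,
,,,,,,,,
,,,,,,,,
t=15: ,,,,,,,,
,,,@@,,,
,,,,@@,,
,,,v@@,,
,,,@@,,,
,,,,,,,,
,,,,,,,,
t=16: ,,,,,,,,
,,,@@,,,
,,,,@@,,
,,,,>@,,
,,,@@,,,
,,,,,,,,
,,,,,,,,
t=17: ,,,,,,,,
,,,@@,,,
,,,,^@,,
,,,,,@,,
,,,@@,,,
,,,,,,,,
,,,,,,,,
t=18: ,,,,,,,,
,,,@@,,,
,,,<,@,,
,,,,,@,,
,,,@@,,,
,,,,,,,,
,,,,,,,,
t=19: ,,,,,,,,
,,,^@,,,
,,,@,@,,
,,,,,@,,
,,,@@,,,
,,,,,,,,
,,,,,,,,
t=20: ,,,,,,,,
,,<,@,,,
,,,@,@,,
,,,,,@,,
,,,@@,,,
,,,,,,,,
,,,,,,,,
t=21: ,,^,,,,,
,,@,@,,,
,,,@,@,,
,,,,,@,,
,,,@@,,,
,,,,,,,,
,,,,,,,,
t=22: ,,@>,,,,
,,@,@,,,
,,,@,@,,
,,,,,@,,
,,,@@,,,
,,,,,,,,
,,,,,,,,
t=23: ,,@@,,,,
,,@v@,,,
,,,@,@,,
,,,,,@,,
,,,@@,,,
,,,,,,,,
,,,,,,,,
t=24: ,,@@,,,,
,,<@@,,,
,,,@,@,,
,,,,,@,,
,,,@@,,,
,,,,,,,,
,,,,,,,,
t=25: ,,@@,,,,
,,,@@,,,
,,v@,@,,
,,,,,@,,
,,,@@,,,
,,,,,,,,
,,,,,,,,
t=26: ,,@@,,,,
,,,@@,,,
,<@@,@,,
,,,,,@,,
,,,@@,,,
,,,,,,,,
,,,,,,,,
t=27: ,,@@,,,,
,^,@@,,,
,@@@,@,,
,,,,,@,,
,,,@@,,,
,,,,,,,,
,,,,,,,,
t=28: ,,@@,,,,
,@>@@,,,
,@@@,@,,
,,,,,@,,
,,,@@,,,
,,,,,,,,
,,,,,,,,
t=29: ,,@@,,,,
,@@@@,,,
,@v@,@,,
,,,,,@,,
,,,@@,,,
,,,,,,,,
,,,,,,,,
t=30: ,,@@,,,,
,@@@@,,,
,@,>,@,,
,,,,,@,,
,,,@@,,,
,,,,,,,,
,,,,,,,,
t=31: ,,@@,,,,
,@@^@,,,
,@,,,@,,
,,,,,@,,
,,,@@,,,
,,,,,,,,
,,,,,,,,
t=32: ,,@@,,,,
,@<,@,,,
,@,,,@,,
,,,,,@,,
,,,@@,,,
,,,,,,,,
,,,,,,,,
t=33: ,,@@,,,,
,@,,@,,,
,@v,,@,,
,,,,,@,,
,,,@@,,,
,,,,,,,,
,,,,,,,,
t=34: ,,@@,,,,
,@,,@,,,
,<@,,@,,
,,,,,@,,
,,,@@,,,
,,,,,,,,
,,,,,,,,
t=35: ,,@@,,,,
,@,,@,,,
,,@,,@,,
,v,,,@,,
,,,@@,,,
,,,,,,,,
,,,,,,,,
t=36: ,,@@,,,,
,@,,@,,,
,,@,,@,,
<@,,,@,,
,,,@@,,,
,,,,,,,,
,,,,,,,,
t=37: ,,@@,,,,
,@,,@,,,
^,@,,@,,
@@,,,@,,
,,,@@,,,
,,,,,,,,
,,,,,,,,
t=38: ,,@@,,,,
,@,,@,,,
@>@,,@,,
@@,,,@,,
,,,@@,,,
,,,,,,,,
,,,,,,,,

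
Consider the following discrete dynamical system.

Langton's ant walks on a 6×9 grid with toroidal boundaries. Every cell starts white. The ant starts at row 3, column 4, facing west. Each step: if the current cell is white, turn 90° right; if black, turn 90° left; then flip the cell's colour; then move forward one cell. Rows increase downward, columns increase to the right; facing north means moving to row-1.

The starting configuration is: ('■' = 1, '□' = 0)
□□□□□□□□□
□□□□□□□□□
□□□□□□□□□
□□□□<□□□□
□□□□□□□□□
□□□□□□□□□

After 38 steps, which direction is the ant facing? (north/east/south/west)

[0] □□□□□□□□□
□□□□□□□□□
□□□□□□□□□
□□□□<□□□□
□□□□□□□□□
□□□□□□□□□
[1] □□□□□□□□□
□□□□□□□□□
□□□□^□□□□
□□□□■□□□□
□□□□□□□□□
□□□□□□□□□
[2] □□□□□□□□□
□□□□□□□□□
□□□□■>□□□
□□□□■□□□□
□□□□□□□□□
□□□□□□□□□
[3] □□□□□□□□□
□□□□□□□□□
□□□□■■□□□
□□□□■v□□□
□□□□□□□□□
□□□□□□□□□
[4] □□□□□□□□□
□□□□□□□□□
□□□□■■□□□
□□□□<■□□□
□□□□□□□□□
□□□□□□□□□
[5] □□□□□□□□□
□□□□□□□□□
□□□□■■□□□
□□□□□■□□□
□□□□v□□□□
□□□□□□□□□
[6] □□□□□□□□□
□□□□□□□□□
□□□□■■□□□
□□□□□■□□□
□□□<■□□□□
□□□□□□□□□
[7] □□□□□□□□□
□□□□□□□□□
□□□□■■□□□
□□□^□■□□□
□□□■■□□□□
□□□□□□□□□
[8] □□□□□□□□□
□□□□□□□□□
□□□□■■□□□
□□□■>■□□□
□□□■■□□□□
□□□□□□□□□
[9] □□□□□□□□□
□□□□□□□□□
□□□□■■□□□
□□□■■■□□□
□□□■v□□□□
□□□□□□□□□
[10] □□□□□□□□□
□□□□□□□□□
□□□□■■□□□
□□□■■■□□□
□□□■□>□□□
□□□□□□□□□
[11] □□□□□□□□□
□□□□□□□□□
□□□□■■□□□
□□□■■■□□□
□□□■□■□□□
□□□□□v□□□
[12] □□□□□□□□□
□□□□□□□□□
□□□□■■□□□
□□□■■■□□□
□□□■□■□□□
□□□□<■□□□
[13] □□□□□□□□□
□□□□□□□□□
□□□□■■□□□
□□□■■■□□□
□□□■^■□□□
□□□□■■□□□
[14] □□□□□□□□□
□□□□□□□□□
□□□□■■□□□
□□□■■■□□□
□□□■■>□□□
□□□□■■□□□
[15] □□□□□□□□□
□□□□□□□□□
□□□□■■□□□
□□□■■^□□□
□□□■■□□□□
□□□□■■□□□
[16] □□□□□□□□□
□□□□□□□□□
□□□□■■□□□
□□□■<□□□□
□□□■■□□□□
□□□□■■□□□
[17] □□□□□□□□□
□□□□□□□□□
□□□□■■□□□
□□□■□□□□□
□□□■v□□□□
□□□□■■□□□
[18] □□□□□□□□□
□□□□□□□□□
□□□□■■□□□
□□□■□□□□□
□□□■□>□□□
□□□□■■□□□
[19] □□□□□□□□□
□□□□□□□□□
□□□□■■□□□
□□□■□□□□□
□□□■□■□□□
□□□□■v□□□
[20] □□□□□□□□□
□□□□□□□□□
□□□□■■□□□
□□□■□□□□□
□□□■□■□□□
□□□□■□>□□
[21] □□□□□□v□□
□□□□□□□□□
□□□□■■□□□
□□□■□□□□□
□□□■□■□□□
□□□□■□■□□
[22] □□□□□<■□□
□□□□□□□□□
□□□□■■□□□
□□□■□□□□□
□□□■□■□□□
□□□□■□■□□
[23] □□□□□■■□□
□□□□□□□□□
□□□□■■□□□
□□□■□□□□□
□□□■□■□□□
□□□□■^■□□
[24] □□□□□■■□□
□□□□□□□□□
□□□□■■□□□
□□□■□□□□□
□□□■□■□□□
□□□□■■>□□
[25] □□□□□■■□□
□□□□□□□□□
□□□□■■□□□
□□□■□□□□□
□□□■□■^□□
□□□□■■□□□
[26] □□□□□■■□□
□□□□□□□□□
□□□□■■□□□
□□□■□□□□□
□□□■□■■>□
□□□□■■□□□
[27] □□□□□■■□□
□□□□□□□□□
□□□□■■□□□
□□□■□□□□□
□□□■□■■■□
□□□□■■□v□
[28] □□□□□■■□□
□□□□□□□□□
□□□□■■□□□
□□□■□□□□□
□□□■□■■■□
□□□□■■<■□
[29] □□□□□■■□□
□□□□□□□□□
□□□□■■□□□
□□□■□□□□□
□□□■□■^■□
□□□□■■■■□
[30] □□□□□■■□□
□□□□□□□□□
□□□□■■□□□
□□□■□□□□□
□□□■□<□■□
□□□□■■■■□
[31] □□□□□■■□□
□□□□□□□□□
□□□□■■□□□
□□□■□□□□□
□□□■□□□■□
□□□□■v■■□
[32] □□□□□■■□□
□□□□□□□□□
□□□□■■□□□
□□□■□□□□□
□□□■□□□■□
□□□□■□>■□
[33] □□□□□■■□□
□□□□□□□□□
□□□□■■□□□
□□□■□□□□□
□□□■□□^■□
□□□□■□□■□
[34] □□□□□■■□□
□□□□□□□□□
□□□□■■□□□
□□□■□□□□□
□□□■□□■>□
□□□□■□□■□
[35] □□□□□■■□□
□□□□□□□□□
□□□□■■□□□
□□□■□□□^□
□□□■□□■□□
□□□□■□□■□
[36] □□□□□■■□□
□□□□□□□□□
□□□□■■□□□
□□□■□□□■>
□□□■□□■□□
□□□□■□□■□
[37] □□□□□■■□□
□□□□□□□□□
□□□□■■□□□
□□□■□□□■■
□□□■□□■□v
□□□□■□□■□
[38] □□□□□■■□□
□□□□□□□□□
□□□□■■□□□
□□□■□□□■■
□□□■□□■<■
□□□□■□□■□

west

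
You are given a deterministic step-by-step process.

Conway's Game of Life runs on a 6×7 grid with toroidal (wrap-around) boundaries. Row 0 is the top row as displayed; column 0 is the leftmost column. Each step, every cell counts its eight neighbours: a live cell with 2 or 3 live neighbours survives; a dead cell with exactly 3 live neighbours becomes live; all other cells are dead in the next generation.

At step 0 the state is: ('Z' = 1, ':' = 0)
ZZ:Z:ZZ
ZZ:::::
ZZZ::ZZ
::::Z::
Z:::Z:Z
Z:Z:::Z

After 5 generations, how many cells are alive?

t=0: ZZ:Z:ZZ
ZZ:::::
ZZZ::ZZ
::::Z::
Z:::Z:Z
Z:Z:::Z
t=1: :::::Z:
::::Z::
::Z::ZZ
:::ZZ::
ZZ:Z::Z
::ZZZ::
t=2: :::::Z:
::::Z:Z
:::::Z:
:Z:ZZ::
ZZ:::Z:
ZZZZZZZ
t=3: :ZZ::::
::::Z:Z
:::Z:Z:
ZZZ:ZZZ
:::::::
::ZZ:::
t=4: :ZZ::::
::ZZZZ:
:ZZZ:::
ZZZZZZZ
Z:::ZZZ
:ZZZ:::
t=5: :::::::
::::Z::
:::::::
:::::::
:::::::
:::ZZZZ

5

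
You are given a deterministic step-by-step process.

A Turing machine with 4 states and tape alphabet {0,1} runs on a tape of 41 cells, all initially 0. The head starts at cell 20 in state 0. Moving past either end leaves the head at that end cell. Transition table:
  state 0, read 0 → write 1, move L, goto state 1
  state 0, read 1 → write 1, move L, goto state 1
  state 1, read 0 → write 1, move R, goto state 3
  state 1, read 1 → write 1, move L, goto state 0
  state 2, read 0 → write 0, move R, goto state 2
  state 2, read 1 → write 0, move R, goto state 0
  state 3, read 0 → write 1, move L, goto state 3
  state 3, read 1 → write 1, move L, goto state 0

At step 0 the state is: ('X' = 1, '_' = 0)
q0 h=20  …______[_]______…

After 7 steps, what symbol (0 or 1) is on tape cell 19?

t=0: q0 h=20  …______[_]______…
t=1: q1 h=19  …______[_]X_____…
t=2: q3 h=20  …_____X[X]______…
t=3: q0 h=19  …______[X]X_____…
t=4: q1 h=18  …______[_]XX____…
t=5: q3 h=19  …_____X[X]X_____…
t=6: q0 h=18  …______[X]XX____…
t=7: q1 h=17  …______[_]XXX___…

1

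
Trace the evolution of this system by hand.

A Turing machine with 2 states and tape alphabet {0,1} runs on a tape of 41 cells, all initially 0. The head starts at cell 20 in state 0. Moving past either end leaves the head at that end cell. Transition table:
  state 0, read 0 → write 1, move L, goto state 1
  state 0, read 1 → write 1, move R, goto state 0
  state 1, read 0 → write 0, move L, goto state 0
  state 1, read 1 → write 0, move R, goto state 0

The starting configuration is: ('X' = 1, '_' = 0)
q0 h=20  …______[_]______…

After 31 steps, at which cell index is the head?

gen 0: q0 h=20  …______[_]______…
gen 1: q1 h=19  …______[_]X_____…
gen 2: q0 h=18  …______[_]_X____…
gen 3: q1 h=17  …______[_]X_X___…
gen 4: q0 h=16  …______[_]_X_X__…
gen 5: q1 h=15  …______[_]X_X_X_…
gen 6: q0 h=14  …______[_]_X_X_X…
gen 7: q1 h=13  …______[_]X_X_X_…
gen 8: q0 h=12  …______[_]_X_X_X…
gen 9: q1 h=11  …______[_]X_X_X_…
gen 10: q0 h=10  …______[_]_X_X_X…
gen 11: q1 h= 9  …______[_]X_X_X_…
gen 12: q0 h= 8  …______[_]_X_X_X…
gen 13: q1 h= 7  …______[_]X_X_X_…
gen 14: q0 h= 6  |______[_]_X_X_X…
gen 15: q1 h= 5  |_____[_]X_X_X_…
gen 16: q0 h= 4  |____[_]_X_X_X…
gen 17: q1 h= 3  |___[_]X_X_X_…
gen 18: q0 h= 2  |__[_]_X_X_X…
gen 19: q1 h= 1  |_[_]X_X_X_…
gen 20: q0 h= 0  |[_]_X_X_X…
gen 21: q1 h= 0  |[X]_X_X_X…
gen 22: q0 h= 1  |_[_]X_X_X_…
gen 23: q1 h= 0  |[_]XX_X_X…
gen 24: q0 h= 0  |[_]XX_X_X…
gen 25: q1 h= 0  |[X]XX_X_X…
gen 26: q0 h= 1  |_[X]X_X_X_…
gen 27: q0 h= 2  |_X[X]_X_X_X…
gen 28: q0 h= 3  |_XX[_]X_X_X_…
gen 29: q1 h= 2  |_X[X]XX_X_X…
gen 30: q0 h= 3  |_X_[X]X_X_X_…
gen 31: q0 h= 4  |_X_X[X]_X_X_X…

4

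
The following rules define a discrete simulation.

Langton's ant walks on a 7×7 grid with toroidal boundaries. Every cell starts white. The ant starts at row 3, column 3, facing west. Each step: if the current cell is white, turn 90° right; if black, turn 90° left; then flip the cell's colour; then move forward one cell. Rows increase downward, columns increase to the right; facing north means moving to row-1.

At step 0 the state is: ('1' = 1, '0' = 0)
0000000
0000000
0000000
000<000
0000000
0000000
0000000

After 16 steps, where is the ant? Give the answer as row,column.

step 0: 0000000
0000000
0000000
000<000
0000000
0000000
0000000
step 1: 0000000
0000000
000^000
0001000
0000000
0000000
0000000
step 2: 0000000
0000000
0001>00
0001000
0000000
0000000
0000000
step 3: 0000000
0000000
0001100
0001v00
0000000
0000000
0000000
step 4: 0000000
0000000
0001100
000<100
0000000
0000000
0000000
step 5: 0000000
0000000
0001100
0000100
000v000
0000000
0000000
step 6: 0000000
0000000
0001100
0000100
00<1000
0000000
0000000
step 7: 0000000
0000000
0001100
00^0100
0011000
0000000
0000000
step 8: 0000000
0000000
0001100
001>100
0011000
0000000
0000000
step 9: 0000000
0000000
0001100
0011100
001v000
0000000
0000000
step 10: 0000000
0000000
0001100
0011100
0010>00
0000000
0000000
step 11: 0000000
0000000
0001100
0011100
0010100
0000v00
0000000
step 12: 0000000
0000000
0001100
0011100
0010100
000<100
0000000
step 13: 0000000
0000000
0001100
0011100
001^100
0001100
0000000
step 14: 0000000
0000000
0001100
0011100
0011>00
0001100
0000000
step 15: 0000000
0000000
0001100
0011^00
0011000
0001100
0000000
step 16: 0000000
0000000
0001100
001<000
0011000
0001100
0000000

3,3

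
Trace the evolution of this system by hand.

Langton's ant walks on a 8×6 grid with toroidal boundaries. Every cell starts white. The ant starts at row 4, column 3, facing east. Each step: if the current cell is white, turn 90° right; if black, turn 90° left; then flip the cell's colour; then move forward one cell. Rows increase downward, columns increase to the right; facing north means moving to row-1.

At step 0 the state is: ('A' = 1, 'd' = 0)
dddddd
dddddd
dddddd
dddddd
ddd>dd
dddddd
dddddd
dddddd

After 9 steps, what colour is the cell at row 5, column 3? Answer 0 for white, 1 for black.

[0] dddddd
dddddd
dddddd
dddddd
ddd>dd
dddddd
dddddd
dddddd
[1] dddddd
dddddd
dddddd
dddddd
dddAdd
dddvdd
dddddd
dddddd
[2] dddddd
dddddd
dddddd
dddddd
dddAdd
dd<Add
dddddd
dddddd
[3] dddddd
dddddd
dddddd
dddddd
dd^Add
ddAAdd
dddddd
dddddd
[4] dddddd
dddddd
dddddd
dddddd
ddA>dd
ddAAdd
dddddd
dddddd
[5] dddddd
dddddd
dddddd
ddd^dd
ddAddd
ddAAdd
dddddd
dddddd
[6] dddddd
dddddd
dddddd
dddA>d
ddAddd
ddAAdd
dddddd
dddddd
[7] dddddd
dddddd
dddddd
dddAAd
ddAdvd
ddAAdd
dddddd
dddddd
[8] dddddd
dddddd
dddddd
dddAAd
ddA<Ad
ddAAdd
dddddd
dddddd
[9] dddddd
dddddd
dddddd
ddd^Ad
ddAAAd
ddAAdd
dddddd
dddddd

1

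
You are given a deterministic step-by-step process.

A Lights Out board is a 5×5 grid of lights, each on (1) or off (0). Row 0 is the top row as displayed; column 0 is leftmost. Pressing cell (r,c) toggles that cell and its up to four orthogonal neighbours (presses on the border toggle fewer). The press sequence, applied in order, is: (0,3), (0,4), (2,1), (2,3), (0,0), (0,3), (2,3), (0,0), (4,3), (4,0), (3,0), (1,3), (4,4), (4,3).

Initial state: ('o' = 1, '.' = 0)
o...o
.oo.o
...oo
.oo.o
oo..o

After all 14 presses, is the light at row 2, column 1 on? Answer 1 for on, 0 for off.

1

[0] o...o
.oo.o
...oo
.oo.o
oo..o
[1] o.oo.
.oooo
...oo
.oo.o
oo..o
[2] o.o.o
.ooo.
...oo
.oo.o
oo..o
[3] o.o.o
..oo.
ooooo
..o.o
oo..o
[4] o.o.o
..o..
oo...
..ooo
oo..o
[5] .oo.o
o.o..
oo...
..ooo
oo..o
[6] .o.o.
o.oo.
oo...
..ooo
oo..o
[7] .o.o.
o.o..
ooooo
..o.o
oo..o
[8] o..o.
..o..
ooooo
..o.o
oo..o
[9] o..o.
..o..
ooooo
..ooo
oooo.
[10] o..o.
..o..
ooooo
o.ooo
..oo.
[11] o..o.
..o..
.oooo
.oooo
o.oo.
[12] o....
...oo
.oo.o
.oooo
o.oo.
[13] o....
...oo
.oo.o
.ooo.
o.o.o
[14] o....
...oo
.oo.o
.oo..
o..o.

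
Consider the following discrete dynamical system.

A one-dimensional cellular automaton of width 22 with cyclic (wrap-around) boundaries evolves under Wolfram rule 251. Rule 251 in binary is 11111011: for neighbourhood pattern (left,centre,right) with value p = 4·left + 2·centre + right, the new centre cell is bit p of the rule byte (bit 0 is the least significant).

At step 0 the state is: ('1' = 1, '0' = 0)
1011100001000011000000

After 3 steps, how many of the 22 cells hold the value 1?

k=0  1011100001000011000000
k=1  0111111110111111111111
k=2  1111111111111111111111
k=3  1111111111111111111111

22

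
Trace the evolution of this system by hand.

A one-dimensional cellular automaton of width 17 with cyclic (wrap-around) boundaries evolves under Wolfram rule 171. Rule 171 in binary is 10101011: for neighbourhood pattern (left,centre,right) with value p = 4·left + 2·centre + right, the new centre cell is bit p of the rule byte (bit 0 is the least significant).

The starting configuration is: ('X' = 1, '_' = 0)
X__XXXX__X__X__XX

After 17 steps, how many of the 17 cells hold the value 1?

0) X__XXXX__X__X__XX
1) __XXXX__X__X__XXX
2) _XXXX__X__X__XXX_
3) XXXX__X__X__XXX__
4) XXX__X__X__XXX__X
5) XX__X__X__XXX__XX
6) X__X__X__XXX__XXX
7) __X__X__XXX__XXXX
8) _X__X__XXX__XXXX_
9) X__X__XXX__XXXX__
10) __X__XXX__XXXX__X
11) _X__XXX__XXXX__X_
12) X__XXX__XXXX__X__
13) __XXX__XXXX__X__X
14) _XXX__XXXX__X__X_
15) XXX__XXXX__X__X__
16) XX__XXXX__X__X__X
17) X__XXXX__X__X__XX

9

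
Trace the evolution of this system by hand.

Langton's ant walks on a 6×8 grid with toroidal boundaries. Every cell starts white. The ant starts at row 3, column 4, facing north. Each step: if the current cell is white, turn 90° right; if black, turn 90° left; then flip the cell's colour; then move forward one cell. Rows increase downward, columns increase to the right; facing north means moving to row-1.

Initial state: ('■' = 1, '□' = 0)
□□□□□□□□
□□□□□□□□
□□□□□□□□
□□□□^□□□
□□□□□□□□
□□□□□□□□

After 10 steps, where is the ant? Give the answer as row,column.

[0] □□□□□□□□
□□□□□□□□
□□□□□□□□
□□□□^□□□
□□□□□□□□
□□□□□□□□
[1] □□□□□□□□
□□□□□□□□
□□□□□□□□
□□□□■>□□
□□□□□□□□
□□□□□□□□
[2] □□□□□□□□
□□□□□□□□
□□□□□□□□
□□□□■■□□
□□□□□v□□
□□□□□□□□
[3] □□□□□□□□
□□□□□□□□
□□□□□□□□
□□□□■■□□
□□□□<■□□
□□□□□□□□
[4] □□□□□□□□
□□□□□□□□
□□□□□□□□
□□□□^■□□
□□□□■■□□
□□□□□□□□
[5] □□□□□□□□
□□□□□□□□
□□□□□□□□
□□□<□■□□
□□□□■■□□
□□□□□□□□
[6] □□□□□□□□
□□□□□□□□
□□□^□□□□
□□□■□■□□
□□□□■■□□
□□□□□□□□
[7] □□□□□□□□
□□□□□□□□
□□□■>□□□
□□□■□■□□
□□□□■■□□
□□□□□□□□
[8] □□□□□□□□
□□□□□□□□
□□□■■□□□
□□□■v■□□
□□□□■■□□
□□□□□□□□
[9] □□□□□□□□
□□□□□□□□
□□□■■□□□
□□□<■■□□
□□□□■■□□
□□□□□□□□
[10] □□□□□□□□
□□□□□□□□
□□□■■□□□
□□□□■■□□
□□□v■■□□
□□□□□□□□

4,3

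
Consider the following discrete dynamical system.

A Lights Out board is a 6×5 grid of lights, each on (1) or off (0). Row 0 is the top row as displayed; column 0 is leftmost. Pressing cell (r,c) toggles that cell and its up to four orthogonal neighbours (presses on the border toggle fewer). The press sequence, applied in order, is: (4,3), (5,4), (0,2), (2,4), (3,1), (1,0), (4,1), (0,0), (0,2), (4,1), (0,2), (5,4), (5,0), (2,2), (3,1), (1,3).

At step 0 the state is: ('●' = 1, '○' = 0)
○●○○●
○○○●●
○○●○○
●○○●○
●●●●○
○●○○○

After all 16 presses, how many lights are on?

[0] ○●○○●
○○○●●
○○●○○
●○○●○
●●●●○
○●○○○
[1] ○●○○●
○○○●●
○○●○○
●○○○○
●●○○●
○●○●○
[2] ○●○○●
○○○●●
○○●○○
●○○○○
●●○○○
○●○○●
[3] ○○●●●
○○●●●
○○●○○
●○○○○
●●○○○
○●○○●
[4] ○○●●●
○○●●○
○○●●●
●○○○●
●●○○○
○●○○●
[5] ○○●●●
○○●●○
○●●●●
○●●○●
●○○○○
○●○○●
[6] ●○●●●
●●●●○
●●●●●
○●●○●
●○○○○
○●○○●
[7] ●○●●●
●●●●○
●●●●●
○○●○●
○●●○○
○○○○●
[8] ○●●●●
○●●●○
●●●●●
○○●○●
○●●○○
○○○○●
[9] ○○○○●
○●○●○
●●●●●
○○●○●
○●●○○
○○○○●
[10] ○○○○●
○●○●○
●●●●●
○●●○●
●○○○○
○●○○●
[11] ○●●●●
○●●●○
●●●●●
○●●○●
●○○○○
○●○○●
[12] ○●●●●
○●●●○
●●●●●
○●●○●
●○○○●
○●○●○
[13] ○●●●●
○●●●○
●●●●●
○●●○●
○○○○●
●○○●○
[14] ○●●●●
○●○●○
●○○○●
○●○○●
○○○○●
●○○●○
[15] ○●●●●
○●○●○
●●○○●
●○●○●
○●○○●
●○○●○
[16] ○●●○●
○●●○●
●●○●●
●○●○●
○●○○●
●○○●○

17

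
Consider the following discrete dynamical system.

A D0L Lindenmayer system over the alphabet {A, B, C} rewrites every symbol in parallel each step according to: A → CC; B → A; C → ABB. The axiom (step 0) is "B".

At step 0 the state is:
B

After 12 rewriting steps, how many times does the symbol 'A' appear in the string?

t=0: B
t=1: A
t=2: CC
t=3: ABBABB
t=4: CCAACCAA
t=5: ABBABBCCCCABBABBCCCC
t=6: CCAACCAAABBABBABBABBCCAACCAAABBABBABBABB
t=7: ABBABBCCCCABBABBCCCCCCAACCAACCAACCAAABBABBCCCCABBABBCCCCCCAACCAACCAACCAA
t=8: CCAACCAAABBABBABBABBCCAACCAAABBABBABBABBABBABBCCCCABBABBCC…AACCAAABBABBABBABBABBABBCCCCABBABBCCCCABBABBCCCCABBABBCCCC  (len 160)
t=9: ABBABBCCCCABBABBCCCCCCAACCAACCAACCAAABBABBCCCCABBABBCCCCCC…AACCAAABBABBABBABBCCAACCAAABBABBABBABBCCAACCAAABBABBABBABB  (len 304)
t=10: CCAACCAAABBABBABBABBCCAACCAAABBABBABBABBABBABBCCCCABBABBCC…BBCCCCCCAACCAACCAACCAAABBABBCCCCABBABBCCCCCCAACCAACCAACCAA  (len 608)
t=11: ABBABBCCCCABBABBCCCCCCAACCAACCAACCAAABBABBCCCCABBABBCCCCCC…AACCAAABBABBABBABBABBABBCCCCABBABBCCCCABBABBCCCCABBABBCCCC  (len 1248)
t=12: CCAACCAAABBABBABBABBCCAACCAAABBABBABBABBABBABBCCCCABBABBCC…AACCAAABBABBABBABBCCAACCAAABBABBABBABBCCAACCAAABBABBABBABB  (len 2432)

832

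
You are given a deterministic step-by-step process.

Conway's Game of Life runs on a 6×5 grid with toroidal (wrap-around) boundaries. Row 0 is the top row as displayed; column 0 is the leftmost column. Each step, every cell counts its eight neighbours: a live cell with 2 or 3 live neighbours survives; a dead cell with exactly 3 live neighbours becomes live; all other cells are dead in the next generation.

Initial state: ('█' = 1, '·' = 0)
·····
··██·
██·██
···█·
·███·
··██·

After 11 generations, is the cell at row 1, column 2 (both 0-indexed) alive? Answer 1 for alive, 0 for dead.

t=0: ·····
··██·
██·██
···█·
·███·
··██·
t=1: ·····
████·
██···
·····
·█··█
·█·█·
t=2: █··██
█·█·█
█···█
·█···
█·█··
█·█··
t=3: ··█··
·····
···██
·█··█
█·█··
█·█··
t=4: ·█···
···█·
█··██
·██·█
█·███
··██·
t=5: ···█·
█·██·
██···
·····
█····
█····
t=6: ·███·
█·██·
███·█
██···
·····
····█
t=7: ██···
·····
·····
··█·█
█····
··██·
t=8: ·██··
·····
·····
·····
·██·█
█·█·█
t=9: ████·
·····
·····
·····
·██·█
····█
t=10: █████
·██··
·····
·····
█··█·
····█
t=11: ····█
····█
·····
·····
····█
·····

0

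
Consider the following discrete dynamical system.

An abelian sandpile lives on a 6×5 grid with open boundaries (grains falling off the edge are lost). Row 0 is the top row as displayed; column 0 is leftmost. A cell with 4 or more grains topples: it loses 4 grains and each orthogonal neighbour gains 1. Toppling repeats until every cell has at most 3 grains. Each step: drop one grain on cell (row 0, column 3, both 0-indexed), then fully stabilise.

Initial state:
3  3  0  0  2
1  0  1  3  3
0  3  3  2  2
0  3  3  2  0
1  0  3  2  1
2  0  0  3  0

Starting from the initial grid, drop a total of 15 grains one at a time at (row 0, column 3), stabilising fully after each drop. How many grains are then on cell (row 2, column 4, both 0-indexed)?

0

k=0  3  3  0  0  2
1  0  1  3  3
0  3  3  2  2
0  3  3  2  0
1  0  3  2  1
2  0  0  3  0
k=1  3  3  0  1  2
1  0  1  3  3
0  3  3  2  2
0  3  3  2  0
1  0  3  2  1
2  0  0  3  0
k=2  3  3  0  2  2
1  0  1  3  3
0  3  3  2  2
0  3  3  2  0
1  0  3  2  1
2  0  0  3  0
k=3  3  3  0  3  2
1  0  1  3  3
0  3  3  2  2
0  3  3  2  0
1  0  3  2  1
2  0  0  3  0
k=4  3  3  1  2  0
1  0  2  1  1
0  3  3  3  3
0  3  3  2  0
1  0  3  2  1
2  0  0  3  0
k=5  3  3  1  3  0
1  0  2  1  1
0  3  3  3  3
0  3  3  2  0
1  0  3  2  1
2  0  0  3  0
k=6  3  3  2  0  1
1  0  2  2  1
0  3  3  3  3
0  3  3  2  0
1  0  3  2  1
2  0  0  3  0
k=7  3  3  2  1  1
1  0  2  2  1
0  3  3  3  3
0  3  3  2  0
1  0  3  2  1
2  0  0  3  0
k=8  3  3  2  2  1
1  0  2  2  1
0  3  3  3  3
0  3  3  2  0
1  0  3  2  1
2  0  0  3  0
k=9  3  3  2  3  1
1  0  2  2  1
0  3  3  3  3
0  3  3  2  0
1  0  3  2  1
2  0  0  3  0
k=10  3  3  3  0  2
1  0  2  3  1
0  3  3  3  3
0  3  3  2  0
1  0  3  2  1
2  0  0  3  0
k=11  3  3  3  1  2
1  0  2  3  1
0  3  3  3  3
0  3  3  2  0
1  0  3  2  1
2  0  0  3  0
k=12  3  3  3  2  2
1  0  2  3  1
0  3  3  3  3
0  3  3  2  0
1  0  3  2  1
2  0  0  3  0
k=13  3  3  3  3  2
1  0  2  3  1
0  3  3  3  3
0  3  3  2  0
1  0  3  2  1
2  0  0  3  0
k=14  0  1  2  2  3
2  3  1  2  3
1  1  3  3  0
1  1  3  1  2
1  2  1  1  2
2  0  2  0  1
k=15  0  1  2  3  3
2  3  1  2  3
1  1  3  3  0
1  1  3  1  2
1  2  1  1  2
2  0  2  0  1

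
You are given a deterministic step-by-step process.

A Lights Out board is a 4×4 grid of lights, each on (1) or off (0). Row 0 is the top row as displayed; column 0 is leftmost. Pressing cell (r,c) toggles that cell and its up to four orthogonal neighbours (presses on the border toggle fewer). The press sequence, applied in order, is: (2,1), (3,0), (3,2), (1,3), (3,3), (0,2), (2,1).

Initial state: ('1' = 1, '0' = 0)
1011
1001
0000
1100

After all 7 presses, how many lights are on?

[0] 1011
1001
0000
1100
[1] 1011
1101
1110
1000
[2] 1011
1101
0110
0100
[3] 1011
1101
0100
0011
[4] 1010
1110
0101
0011
[5] 1010
1110
0100
0000
[6] 1101
1100
0100
0000
[7] 1101
1000
1010
0100

7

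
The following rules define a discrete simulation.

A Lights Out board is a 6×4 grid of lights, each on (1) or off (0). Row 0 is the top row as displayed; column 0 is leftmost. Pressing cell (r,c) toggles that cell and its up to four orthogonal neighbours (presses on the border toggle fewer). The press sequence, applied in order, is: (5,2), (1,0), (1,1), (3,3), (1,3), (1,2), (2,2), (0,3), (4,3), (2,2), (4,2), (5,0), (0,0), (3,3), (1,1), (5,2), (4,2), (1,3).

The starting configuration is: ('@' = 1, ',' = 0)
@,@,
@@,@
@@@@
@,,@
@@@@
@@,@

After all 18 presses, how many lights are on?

12

0) @,@,
@@,@
@@@@
@,,@
@@@@
@@,@
1) @,@,
@@,@
@@@@
@,,@
@@,@
@,@,
2) ,,@,
,,,@
,@@@
@,,@
@@,@
@,@,
3) ,@@,
@@@@
,,@@
@,,@
@@,@
@,@,
4) ,@@,
@@@@
,,@,
@,@,
@@,,
@,@,
5) ,@@@
@@,,
,,@@
@,@,
@@,,
@,@,
6) ,@,@
@,@@
,,,@
@,@,
@@,,
@,@,
7) ,@,@
@,,@
,@@,
@,,,
@@,,
@,@,
8) ,@@,
@,,,
,@@,
@,,,
@@,,
@,@,
9) ,@@,
@,,,
,@@,
@,,@
@@@@
@,@@
10) ,@@,
@,@,
,,,@
@,@@
@@@@
@,@@
11) ,@@,
@,@,
,,,@
@,,@
@,,,
@,,@
12) ,@@,
@,@,
,,,@
@,,@
,,,,
,@,@
13) @,@,
,,@,
,,,@
@,,@
,,,,
,@,@
14) @,@,
,,@,
,,,,
@,@,
,,,@
,@,@
15) @@@,
@@,,
,@,,
@,@,
,,,@
,@,@
16) @@@,
@@,,
,@,,
@,@,
,,@@
,,@,
17) @@@,
@@,,
,@,,
@,,,
,@,,
,,,,
18) @@@@
@@@@
,@,@
@,,,
,@,,
,,,,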